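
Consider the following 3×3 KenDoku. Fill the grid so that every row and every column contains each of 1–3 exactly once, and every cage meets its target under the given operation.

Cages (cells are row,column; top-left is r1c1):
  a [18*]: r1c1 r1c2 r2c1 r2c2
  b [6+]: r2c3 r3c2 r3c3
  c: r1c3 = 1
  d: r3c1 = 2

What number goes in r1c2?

Cage c is given, leaving r1c3 = 1.
Cage d is given, so r3c1 = 2.
2 is placed in row 3, which forces r3c3 = 3.
Column 1 already has 2, which forces r1c1 = 3.
The 4 cells of cage a must have product 18, so r1c2 = 2.
Cage a needs product 18, so r2c1 = 1.
Cage a needs product 18, which forces r2c2 = 3.
3 is placed in column 3; hence r2c3 = 2.
3 is placed in row 3; hence r3c2 = 1.
Filled in: 3 2 1 / 1 3 2 / 2 1 3.

2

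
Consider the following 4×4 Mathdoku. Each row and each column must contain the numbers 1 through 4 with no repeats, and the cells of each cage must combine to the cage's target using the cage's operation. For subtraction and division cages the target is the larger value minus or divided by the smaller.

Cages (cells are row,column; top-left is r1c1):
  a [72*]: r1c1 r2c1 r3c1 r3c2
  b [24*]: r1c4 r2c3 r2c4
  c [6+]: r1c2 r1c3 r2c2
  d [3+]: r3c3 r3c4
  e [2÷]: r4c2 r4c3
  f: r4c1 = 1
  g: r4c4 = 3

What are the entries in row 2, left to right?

2 1 3 4

Cage a has product 72; hence r3c2 = 3.
F is a freebie, which forces r4c1 = 1.
Cage g is a single given cell, leaving r4c4 = 3.
Cage b has product 24; hence r2c3 = 3.
Cage a has product 72, so r1c1 = 3.
Cage c has sum 6, which forces r1c2 = 4.
Column 3 now contains 3, which forces r1c3 = 1.
4 is placed in row 1, leaving r1c4 = 2.
Cage c has sum 6, which forces r2c2 = 1.
Column 4 already has 2; hence r2c4 = 4.
Column 3 already has 1, so r3c3 = 2.
Column 4 already has 2, leaving r3c4 = 1.
4 is placed in column 2; hence r4c2 = 2.
Column 3 now contains 2; hence r4c3 = 4.
4 is placed in row 2, so r2c1 = 2.
Row 3 already has 2, so r3c1 = 4.
Completed grid: 3 4 1 2 / 2 1 3 4 / 4 3 2 1 / 1 2 4 3.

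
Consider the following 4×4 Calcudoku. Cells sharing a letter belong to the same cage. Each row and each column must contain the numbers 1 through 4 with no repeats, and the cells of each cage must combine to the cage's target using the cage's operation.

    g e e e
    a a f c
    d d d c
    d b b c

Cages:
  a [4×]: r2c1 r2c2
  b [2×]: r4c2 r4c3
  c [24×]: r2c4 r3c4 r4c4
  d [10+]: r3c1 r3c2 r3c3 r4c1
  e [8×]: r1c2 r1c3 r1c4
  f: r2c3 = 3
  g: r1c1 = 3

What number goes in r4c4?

3

Cage g is given, which forces r1c1 = 3.
F is a freebie, so r2c3 = 3.
The 4 cells of cage d must have sum 10, which forces r3c2 = 3.
The 3 cells of cage c must have product 24, which forces r4c4 = 3.
The only place for 2 in row 2 is r2c4.
Column 4 now contains 2; hence r3c4 = 4.
4 is placed in column 4, so r1c4 = 1.
The 4 cells of cage d must have sum 10; hence r4c1 = 4.
Column 1 already has 4, which forces r2c1 = 1.
Cage a's pair has product 4, leaving r2c2 = 4.
1 is placed in column 1; hence r3c1 = 2.
2 is placed in row 3, leaving r3c3 = 1.
Column 3 already has 1, so r4c3 = 2.
4 is placed in column 2, which forces r1c2 = 2.
Column 3 already has 2, leaving r1c3 = 4.
Row 4 already has 2; hence r4c2 = 1.
The full grid is 3 2 4 1 / 1 4 3 2 / 2 3 1 4 / 4 1 2 3.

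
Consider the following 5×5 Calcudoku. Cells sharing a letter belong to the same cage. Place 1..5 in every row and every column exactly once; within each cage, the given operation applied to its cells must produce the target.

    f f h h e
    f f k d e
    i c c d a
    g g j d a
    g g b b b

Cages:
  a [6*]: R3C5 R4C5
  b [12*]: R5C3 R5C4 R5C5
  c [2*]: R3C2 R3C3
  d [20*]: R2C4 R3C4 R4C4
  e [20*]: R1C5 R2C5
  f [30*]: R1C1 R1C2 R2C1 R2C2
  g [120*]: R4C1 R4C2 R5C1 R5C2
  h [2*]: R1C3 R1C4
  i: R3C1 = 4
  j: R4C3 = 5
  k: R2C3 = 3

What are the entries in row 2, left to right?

K is a freebie; hence R2C3 = 3.
I is a freebie, which forces R3C1 = 4.
Cage j is a single given cell; hence R4C3 = 5.
The only place for 4 in row 1 is R1C5.
Column 5 already has 4; hence R2C5 = 5.
The 3 cells of cage d must have product 20, leaving R3C4 = 5.
The only place for 4 in row 2 is R2C4.
4 is placed in column 4; hence R4C4 = 1.
Cage b has product 12, leaving R5C3 = 4.
Column 4 already has 1, leaving R5C4 = 3.
Row 5 now contains 3; hence R5C5 = 1.
Cage h needs two cells with product 2, leaving R1C3 = 1.
Column 4 already has 1, which forces R1C4 = 2.
1 is placed in column 3, which forces R3C3 = 2.
Row 3 already has 2, so R3C5 = 3.
The 4 cells of cage g must have product 120, which forces R4C1 = 3.
Cage g needs product 120, leaving R4C2 = 4.
Column 5 now contains 3, which forces R4C5 = 2.
Column 1 already has 3, so R1C1 = 5.
Cage f needs product 30, leaving R1C2 = 3.
Row 3 already has 2, which forces R3C2 = 1.
Column 1 already has 5, leaving R5C1 = 2.
Row 5 now contains 2; hence R5C2 = 5.
2 is placed in column 1, leaving R2C1 = 1.
1 is placed in column 2, so R2C2 = 2.
Completed grid: 5 3 1 2 4 / 1 2 3 4 5 / 4 1 2 5 3 / 3 4 5 1 2 / 2 5 4 3 1.

1 2 3 4 5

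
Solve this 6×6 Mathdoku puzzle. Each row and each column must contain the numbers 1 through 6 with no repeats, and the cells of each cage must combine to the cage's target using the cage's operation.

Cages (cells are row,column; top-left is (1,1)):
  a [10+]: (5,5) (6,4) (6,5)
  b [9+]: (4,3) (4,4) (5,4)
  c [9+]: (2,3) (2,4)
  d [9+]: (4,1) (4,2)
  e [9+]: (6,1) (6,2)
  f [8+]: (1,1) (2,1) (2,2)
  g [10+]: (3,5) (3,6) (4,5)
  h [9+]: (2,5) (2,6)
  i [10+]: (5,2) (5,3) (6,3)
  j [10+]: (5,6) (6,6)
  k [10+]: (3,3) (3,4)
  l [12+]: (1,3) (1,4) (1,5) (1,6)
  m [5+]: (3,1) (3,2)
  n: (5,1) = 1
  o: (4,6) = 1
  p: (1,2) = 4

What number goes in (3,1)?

P is a freebie, which forces (1,2) = 4.
Cage o is a single given cell, which forces (4,6) = 1.
Cage n is a single given cell; hence (5,1) = 1.
In row 1, 5 can only go at (1,1), so (1,1) = 5.
Cage f needs sum 8; hence (2,1) = 2.
Cage f has sum 8, which forces (2,2) = 1.
Cage m's pair has sum 5; hence (3,1) = 3.
The two cells of cage m must have sum 5; hence (3,2) = 2.
Cage g has sum 10, which forces (3,5) = 1.
In row 3, 5 can only go at (3,6), so (3,6) = 5.
Cage g has sum 10; hence (4,5) = 4.
Row 4 already has 4, so (4,1) = 6.
Cage d needs two cells with sum 9, so (4,2) = 3.
Row 4 already has 3, so (4,3) = 2.
Row 4 now contains 2, leaving (4,4) = 5.
Column 1 already has 6; hence (6,1) = 4.
Column 2 now contains 3, which forces (6,2) = 5.
Row 6 already has 4, so (6,6) = 6.
Column 2 already has 5, so (5,2) = 6.
The 3 cells of cage i must have sum 10; hence (5,3) = 3.
The 3 cells of cage b must have sum 9; hence (5,4) = 2.
Row 5 now contains 6, which forces (5,5) = 5.
Column 6 now contains 6, leaving (5,6) = 4.
The 3 cells of cage i must have sum 10, leaving (6,3) = 1.
1 is placed in row 6, leaving (6,4) = 3.
3 is placed in row 6, which forces (6,5) = 2.
Column 3 now contains 1, so (1,3) = 6.
Cage l has sum 12, leaving (1,4) = 1.
Cage l has sum 12; hence (1,5) = 3.
Cage l has sum 12; hence (1,6) = 2.
Cage c needs two cells with sum 9; hence (2,3) = 5.
Cage c needs two cells with sum 9, leaving (2,4) = 4.
Column 5 now contains 5, which forces (2,5) = 6.
Column 6 now contains 4; hence (2,6) = 3.
Column 3 already has 6; hence (3,3) = 4.
Column 4 already has 4, which forces (3,4) = 6.
Completed grid: 5 4 6 1 3 2 / 2 1 5 4 6 3 / 3 2 4 6 1 5 / 6 3 2 5 4 1 / 1 6 3 2 5 4 / 4 5 1 3 2 6.

3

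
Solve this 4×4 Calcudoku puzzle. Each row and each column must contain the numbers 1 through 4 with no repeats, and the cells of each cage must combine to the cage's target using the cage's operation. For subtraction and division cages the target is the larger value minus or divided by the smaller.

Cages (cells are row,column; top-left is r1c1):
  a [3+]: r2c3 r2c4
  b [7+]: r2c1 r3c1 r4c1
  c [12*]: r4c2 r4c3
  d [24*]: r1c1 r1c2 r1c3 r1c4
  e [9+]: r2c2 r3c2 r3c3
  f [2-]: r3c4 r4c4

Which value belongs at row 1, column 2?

In row 2, 3 can only go at r2c2, so r2c2 = 3.
Column 2 now contains 3, which forces r4c2 = 4.
Cage c's pair has product 12, which forces r4c3 = 3.
4 is placed in column 2, so r3c2 = 2.
The 3 cells of cage e must have sum 9, so r3c3 = 4.
Row 3 already has 4, leaving r3c4 = 3.
Cage d has product 24, leaving r1c1 = 3.
2 is placed in column 2; hence r1c2 = 1.
Cage d needs product 24, which forces r1c3 = 2.
Cage d needs product 24, leaving r1c4 = 4.
Cage b needs sum 7, which forces r2c1 = 4.
Column 3 now contains 2, so r2c3 = 1.
1 is placed in row 2, which forces r2c4 = 2.
Row 3 already has 4, so r3c1 = 1.
The 3 cells of cage b must have sum 7, leaving r4c1 = 2.
The two cells of cage f must have difference 2; hence r4c4 = 1.
Completed grid: 3 1 2 4 / 4 3 1 2 / 1 2 4 3 / 2 4 3 1.

1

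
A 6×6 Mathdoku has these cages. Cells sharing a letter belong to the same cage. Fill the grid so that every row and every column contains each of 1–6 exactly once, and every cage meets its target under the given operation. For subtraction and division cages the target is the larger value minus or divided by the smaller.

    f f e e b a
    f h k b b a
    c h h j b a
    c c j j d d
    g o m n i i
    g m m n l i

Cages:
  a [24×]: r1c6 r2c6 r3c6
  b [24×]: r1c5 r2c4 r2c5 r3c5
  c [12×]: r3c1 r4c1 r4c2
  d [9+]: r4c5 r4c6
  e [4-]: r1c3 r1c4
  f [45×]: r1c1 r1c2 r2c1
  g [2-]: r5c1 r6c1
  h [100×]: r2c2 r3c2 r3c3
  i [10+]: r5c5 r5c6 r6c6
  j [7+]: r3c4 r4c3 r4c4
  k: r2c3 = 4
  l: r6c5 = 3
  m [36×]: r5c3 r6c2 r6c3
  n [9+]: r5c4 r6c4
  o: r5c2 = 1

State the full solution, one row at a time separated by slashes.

5 3 2 6 1 4 / 3 5 4 2 6 1 / 1 4 5 3 2 6 / 6 2 3 1 4 5 / 2 1 6 4 5 3 / 4 6 1 5 3 2

The 3 cells of cage f must have product 45, which forces r1c1 = 5.
The 3 cells of cage f must have product 45; hence r1c2 = 3.
Cage f has product 45, leaving r2c1 = 3.
Cage h has product 100, leaving r2c2 = 5.
Cage k is given, so r2c3 = 4.
Cage h has product 100, leaving r3c2 = 4.
Cage h needs product 100, leaving r3c3 = 5.
Cage o is a single given cell, leaving r5c2 = 1.
L is a freebie, so r6c5 = 3.
Cage a has product 24, which forces r1c6 = 4.
Cage b needs product 24, which forces r2c4 = 2.
The two cells of cage e must have difference 4, leaving r1c3 = 2.
2 is placed in column 4, so r1c4 = 6.
Row 1 now contains 6, so r1c5 = 1.
Column 5 already has 1, which forces r2c5 = 6.
6 is placed in row 2; hence r2c6 = 1.
Column 5 now contains 6, so r3c5 = 2.
Column 6 already has 1, which forces r3c6 = 6.
Column 5 now contains 6, which forces r4c5 = 4.
Column 5 now contains 4, so r5c5 = 5.
Row 5 now contains 5, which forces r5c6 = 3.
Row 3 already has 6, which forces r3c1 = 1.
Row 3 already has 1, which forces r3c4 = 3.
3 is placed in column 6; hence r4c6 = 5.
Row 5 now contains 3, so r5c3 = 6.
Row 5 now contains 3, leaving r5c4 = 4.
The 3 cells of cage m must have product 36, so r6c2 = 6.
The 3 cells of cage m must have product 36; hence r6c3 = 1.
Cage n needs two cells with sum 9; hence r6c4 = 5.
The 3 cells of cage i must have sum 10, so r6c6 = 2.
Cage c has product 12, which forces r4c1 = 6.
6 is placed in column 2, so r4c2 = 2.
Column 3 already has 1, which forces r4c3 = 3.
Row 4 already has 5; hence r4c4 = 1.
Row 5 already has 4, leaving r5c1 = 2.
Row 6 already has 2, so r6c1 = 4.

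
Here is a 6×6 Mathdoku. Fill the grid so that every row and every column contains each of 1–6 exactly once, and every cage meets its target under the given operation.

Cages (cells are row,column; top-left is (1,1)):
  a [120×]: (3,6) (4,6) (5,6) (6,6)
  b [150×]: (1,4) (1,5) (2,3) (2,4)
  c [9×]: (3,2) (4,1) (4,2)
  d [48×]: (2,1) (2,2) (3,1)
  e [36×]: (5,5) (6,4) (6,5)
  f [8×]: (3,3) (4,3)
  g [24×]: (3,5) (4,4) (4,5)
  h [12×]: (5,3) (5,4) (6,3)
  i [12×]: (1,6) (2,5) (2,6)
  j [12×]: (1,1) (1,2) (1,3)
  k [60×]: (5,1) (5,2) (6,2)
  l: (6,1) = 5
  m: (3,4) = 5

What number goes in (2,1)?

4

The 3 cells of cage c must have product 9, leaving (3,2) = 3.
M is a freebie; hence (3,4) = 5.
Cage c has product 9, leaving (4,1) = 3.
Cage c has product 9; hence (4,2) = 1.
Cage l is given, which forces (6,1) = 5.
Cage b has product 150; hence (1,5) = 5.
The 4 cells of cage b must have product 150, leaving (2,3) = 5.
Cage k needs product 60, leaving (5,2) = 5.
The 4 cells of cage a must have product 120, so (4,6) = 5.
The only place for 1 in column 1 is (1,1).
In column 4, 1 can only go at (2,4), so (2,4) = 1.
Cage b needs product 150, leaving (1,4) = 6.
Cage i has product 12; hence (1,6) = 2.
The 3 cells of cage i must have product 12, which forces (2,5) = 2.
Cage i needs product 12, which forces (2,6) = 3.
Column 5 already has 2, so (3,5) = 1.
2 is placed in row 1, leaving (1,2) = 4.
Row 1 now contains 6, so (1,3) = 3.
Column 2 now contains 4, so (2,2) = 6.
The 3 cells of cage d must have product 48, which forces (3,1) = 2.
Row 3 now contains 2, leaving (3,3) = 4.
Row 3 already has 4, so (3,6) = 6.
Column 3 already has 4; hence (4,3) = 2.
Cage g has product 24; hence (4,4) = 4.
The 3 cells of cage g must have product 24, leaving (4,5) = 6.
Column 1 already has 2, which forces (5,1) = 6.
Row 5 already has 6; hence (5,3) = 1.
4 is placed in column 4; hence (5,4) = 2.
6 is placed in column 5; hence (5,5) = 3.
Row 5 now contains 1, leaving (5,6) = 4.
Column 2 now contains 6, so (6,2) = 2.
Column 3 already has 1; hence (6,3) = 6.
Column 4 now contains 2; hence (6,4) = 3.
Column 5 now contains 3, so (6,5) = 4.
Column 6 already has 4, leaving (6,6) = 1.
Row 2 already has 6, leaving (2,1) = 4.
Filled in: 1 4 3 6 5 2 / 4 6 5 1 2 3 / 2 3 4 5 1 6 / 3 1 2 4 6 5 / 6 5 1 2 3 4 / 5 2 6 3 4 1.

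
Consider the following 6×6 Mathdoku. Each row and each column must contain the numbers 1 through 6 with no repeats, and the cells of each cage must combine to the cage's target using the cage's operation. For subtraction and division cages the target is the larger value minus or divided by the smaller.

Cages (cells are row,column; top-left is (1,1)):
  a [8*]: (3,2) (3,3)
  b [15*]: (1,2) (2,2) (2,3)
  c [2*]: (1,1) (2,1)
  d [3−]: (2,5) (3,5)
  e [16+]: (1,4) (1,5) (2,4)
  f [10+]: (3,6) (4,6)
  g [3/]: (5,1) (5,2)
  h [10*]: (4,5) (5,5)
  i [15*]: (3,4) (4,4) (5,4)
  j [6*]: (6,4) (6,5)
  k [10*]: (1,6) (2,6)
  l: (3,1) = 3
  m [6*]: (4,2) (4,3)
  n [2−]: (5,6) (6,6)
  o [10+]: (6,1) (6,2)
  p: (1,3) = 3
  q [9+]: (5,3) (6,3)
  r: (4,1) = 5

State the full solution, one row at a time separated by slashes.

Cage p is given, so (1,3) = 3.
L is a freebie, so (3,1) = 3.
Cage r is given, so (4,1) = 5.
5 is placed in row 4; hence (4,5) = 2.
2 is placed in column 5, so (5,5) = 5.
The 3 cells of cage e must have sum 16; hence (1,4) = 4.
Column 5 now contains 5, which forces (1,5) = 6.
Cage b needs product 15, so (2,2) = 3.
The 3 cells of cage e must have sum 16, which forces (2,4) = 6.
The 3 cells of cage i must have product 15, so (3,4) = 5.
The two cells of cage q must have sum 9, leaving (5,3) = 4.
Cage q's pair has sum 9, which forces (6,3) = 5.
Cage b has product 15, leaving (1,2) = 5.
5 is placed in row 1; hence (1,6) = 2.
Column 3 already has 5, which forces (2,3) = 1.
1 is placed in row 2, so (2,5) = 4.
Column 6 now contains 2, so (2,6) = 5.
Cage a's pair has product 8; hence (3,2) = 4.
Column 3 already has 4, which forces (3,3) = 2.
Column 5 already has 4, leaving (3,5) = 1.
4 is placed in row 3, which forces (3,6) = 6.
Column 3 already has 1; hence (4,3) = 6.
Column 6 already has 6, leaving (4,6) = 4.
4 is placed in column 2, which forces (6,2) = 6.
The two cells of cage j must have product 6, which forces (6,4) = 2.
The two cells of cage j must have product 6, leaving (6,5) = 3.
Row 6 now contains 3, so (6,6) = 1.
2 is placed in row 1, so (1,1) = 1.
1 is placed in row 2; hence (2,1) = 2.
Row 4 already has 6; hence (4,2) = 1.
Row 4 now contains 1, so (4,4) = 3.
The two cells of cage g must have quotient 3, which forces (5,1) = 6.
Column 2 now contains 6, leaving (5,2) = 2.
Column 4 already has 3, which forces (5,4) = 1.
Column 6 now contains 1; hence (5,6) = 3.
Row 6 already has 6, which forces (6,1) = 4.

1 5 3 4 6 2 / 2 3 1 6 4 5 / 3 4 2 5 1 6 / 5 1 6 3 2 4 / 6 2 4 1 5 3 / 4 6 5 2 3 1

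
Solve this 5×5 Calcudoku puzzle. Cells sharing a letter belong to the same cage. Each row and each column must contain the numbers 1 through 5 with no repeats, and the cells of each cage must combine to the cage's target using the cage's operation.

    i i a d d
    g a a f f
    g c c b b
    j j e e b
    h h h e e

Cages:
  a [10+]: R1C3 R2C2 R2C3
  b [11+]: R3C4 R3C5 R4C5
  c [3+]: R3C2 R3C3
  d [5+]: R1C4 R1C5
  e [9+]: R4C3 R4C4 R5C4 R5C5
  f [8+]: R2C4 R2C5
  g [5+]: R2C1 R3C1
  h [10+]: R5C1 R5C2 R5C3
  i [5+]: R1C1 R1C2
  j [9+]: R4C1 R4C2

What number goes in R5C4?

4

In row 1, 5 can only go at R1C3, so R1C3 = 5.
The only place for 2 in row 2 is R2C1.
The two cells of cage g must have sum 5, so R3C1 = 3.
The 3 cells of cage b must have sum 11, leaving R4C5 = 2.
Row 1 needs a 2, and only R1C4 is open for it.
Cage d's pair has sum 5, so R1C5 = 3.
3 is placed in column 5, leaving R2C5 = 5.
Column 5 now contains 5, which forces R3C5 = 4.
4 is placed in column 5; hence R5C5 = 1.
5 is placed in row 2, which forces R2C4 = 3.
4 is placed in row 3, so R3C4 = 5.
3 is placed in column 4; hence R4C4 = 1.
Cage h needs sum 10, so R5C1 = 5.
Row 5 already has 1; hence R5C4 = 4.
Column 1 already has 5; hence R4C1 = 4.
The two cells of cage j must have sum 9, which forces R4C2 = 5.
Row 4 already has 1, leaving R4C3 = 3.
Column 3 already has 3, so R5C3 = 2.
4 is placed in column 1, which forces R1C1 = 1.
Cage i's pair has sum 5, so R1C2 = 4.
4 is placed in column 2, so R2C2 = 1.
Row 2 now contains 1, so R2C3 = 4.
Cage c needs two cells with sum 3, so R3C2 = 2.
Column 3 already has 2, so R3C3 = 1.
Row 5 already has 2, leaving R5C2 = 3.
The full grid is 1 4 5 2 3 / 2 1 4 3 5 / 3 2 1 5 4 / 4 5 3 1 2 / 5 3 2 4 1.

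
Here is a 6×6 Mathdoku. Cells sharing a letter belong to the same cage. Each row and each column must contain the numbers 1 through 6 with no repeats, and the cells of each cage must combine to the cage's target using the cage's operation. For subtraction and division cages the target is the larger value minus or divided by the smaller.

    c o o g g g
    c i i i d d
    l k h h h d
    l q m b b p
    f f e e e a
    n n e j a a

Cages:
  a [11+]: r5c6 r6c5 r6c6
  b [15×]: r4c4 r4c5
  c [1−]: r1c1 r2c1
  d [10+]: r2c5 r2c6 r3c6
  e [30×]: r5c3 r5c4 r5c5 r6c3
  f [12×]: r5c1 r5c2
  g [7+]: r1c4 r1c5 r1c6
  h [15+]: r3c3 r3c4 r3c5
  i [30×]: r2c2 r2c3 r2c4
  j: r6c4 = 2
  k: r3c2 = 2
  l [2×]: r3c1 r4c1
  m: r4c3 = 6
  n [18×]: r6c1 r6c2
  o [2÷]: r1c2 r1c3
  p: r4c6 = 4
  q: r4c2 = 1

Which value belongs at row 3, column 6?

3

Cage k is a single given cell, leaving r3c2 = 2.
Cage q is a single given cell; hence r4c2 = 1.
Cage m is given, so r4c3 = 6.
P is a freebie; hence r4c6 = 4.
J is a freebie, leaving r6c4 = 2.
Row 3 now contains 2; hence r3c1 = 1.
Row 4 now contains 1, which forces r4c1 = 2.
Row 1 needs a 5, and only r1c1 is open for it.
In row 1, 3 can only go at r1c3, so r1c3 = 3.
Cage o's pair has quotient 2; hence r1c2 = 6.
Column 2 already has 6, leaving r6c2 = 3.
3 is placed in column 2, leaving r2c2 = 5.
Cage f needs two cells with product 12; hence r5c1 = 3.
3 is placed in column 2, which forces r5c2 = 4.
3 is placed in row 6; hence r6c1 = 6.
Column 1 now contains 6; hence r2c1 = 4.
Cage e has product 30, which forces r5c3 = 5.
The 4 cells of cage e must have product 30, which forces r6c3 = 1.
Row 6 already has 1, leaving r6c6 = 5.
Column 3 already has 1, leaving r2c3 = 2.
Cage i needs product 30; hence r2c4 = 3.
5 is placed in column 3, so r3c3 = 4.
Column 4 already has 3, leaving r4c4 = 5.
Row 4 now contains 5, so r4c5 = 3.
Cage a has sum 11, which forces r5c6 = 2.
Row 6 now contains 5, leaving r6c5 = 4.
Cage g has sum 7, so r1c4 = 4.
Cage g has sum 7, leaving r1c5 = 2.
Column 6 already has 2, so r1c6 = 1.
Column 6 already has 1, which forces r2c6 = 6.
Column 4 already has 5; hence r3c4 = 6.
The 3 cells of cage h must have sum 15; hence r3c5 = 5.
Cage d needs sum 10, which forces r3c6 = 3.
Column 4 already has 6, which forces r5c4 = 1.
Row 5 now contains 1, so r5c5 = 6.
Row 2 now contains 6, leaving r2c5 = 1.
Filled in: 5 6 3 4 2 1 / 4 5 2 3 1 6 / 1 2 4 6 5 3 / 2 1 6 5 3 4 / 3 4 5 1 6 2 / 6 3 1 2 4 5.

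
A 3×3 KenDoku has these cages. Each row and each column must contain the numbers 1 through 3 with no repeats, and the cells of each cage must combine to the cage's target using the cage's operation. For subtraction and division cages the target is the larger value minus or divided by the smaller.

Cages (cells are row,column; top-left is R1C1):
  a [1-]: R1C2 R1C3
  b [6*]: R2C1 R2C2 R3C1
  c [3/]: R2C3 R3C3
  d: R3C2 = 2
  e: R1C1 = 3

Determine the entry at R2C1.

2

Cage e is given, leaving R1C1 = 3.
D is a freebie, which forces R3C2 = 2.
2 is placed in column 2, leaving R1C2 = 1.
The two cells of cage a must have difference 1; hence R1C3 = 2.
Cage b needs product 6, which forces R2C1 = 2.
The 3 cells of cage b must have product 6; hence R2C2 = 3.
3 is placed in row 2, leaving R2C3 = 1.
Row 3 already has 2, leaving R3C1 = 1.
1 is placed in column 3, leaving R3C3 = 3.
Completed grid: 3 1 2 / 2 3 1 / 1 2 3.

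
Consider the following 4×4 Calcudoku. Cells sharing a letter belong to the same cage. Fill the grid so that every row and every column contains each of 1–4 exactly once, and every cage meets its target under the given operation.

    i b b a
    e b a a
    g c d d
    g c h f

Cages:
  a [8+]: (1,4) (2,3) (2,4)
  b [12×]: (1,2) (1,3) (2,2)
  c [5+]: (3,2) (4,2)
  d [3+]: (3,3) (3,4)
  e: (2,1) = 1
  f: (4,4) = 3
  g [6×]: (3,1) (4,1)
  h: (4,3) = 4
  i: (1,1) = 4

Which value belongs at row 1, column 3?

2

I is a freebie, which forces (1,1) = 4.
Cage e is a single given cell; hence (2,1) = 1.
Cage h is given, leaving (4,3) = 4.
F is a freebie, leaving (4,4) = 3.
The 3 cells of cage a must have sum 8; hence (2,4) = 4.
Cage g needs two cells with product 6, which forces (3,1) = 3.
3 is placed in row 3, which forces (3,2) = 4.
Row 4 already has 3, which forces (4,1) = 2.
Row 4 already has 2; hence (4,2) = 1.
Column 2 now contains 1, which forces (1,2) = 3.
The 3 cells of cage b must have product 12, which forces (1,3) = 2.
Row 1 now contains 2, which forces (1,4) = 1.
4 is placed in row 2, so (2,2) = 2.
Column 3 now contains 2; hence (2,3) = 3.
Column 3 now contains 2; hence (3,3) = 1.
Column 4 already has 1, so (3,4) = 2.
Completed grid: 4 3 2 1 / 1 2 3 4 / 3 4 1 2 / 2 1 4 3.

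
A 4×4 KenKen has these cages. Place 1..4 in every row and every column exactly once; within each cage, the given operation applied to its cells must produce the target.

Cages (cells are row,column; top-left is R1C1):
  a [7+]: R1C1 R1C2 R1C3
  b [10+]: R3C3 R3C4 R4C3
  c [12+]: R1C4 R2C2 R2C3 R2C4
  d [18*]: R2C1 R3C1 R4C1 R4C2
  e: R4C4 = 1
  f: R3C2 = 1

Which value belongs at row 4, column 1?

Cage f is given, which forces R3C2 = 1.
Cage d has product 18, so R4C2 = 3.
Row 4 now contains 3, leaving R4C3 = 4.
E is a freebie, leaving R4C4 = 1.
Cage d has product 18, leaving R2C1 = 1.
1 is placed in row 2, which forces R2C3 = 3.
Cage d needs product 18, so R3C1 = 3.
4 is placed in column 3, leaving R3C3 = 2.
Cage b needs sum 10; hence R3C4 = 4.
1 is placed in row 4, leaving R4C1 = 2.
Column 1 already has 2, so R1C1 = 4.
Cage a needs sum 7; hence R1C2 = 2.
Column 3 already has 2, so R1C3 = 1.
4 is placed in column 4, so R1C4 = 3.
The 4 cells of cage c must have sum 12; hence R2C2 = 4.
4 is placed in column 4, which forces R2C4 = 2.
Completed grid: 4 2 1 3 / 1 4 3 2 / 3 1 2 4 / 2 3 4 1.

2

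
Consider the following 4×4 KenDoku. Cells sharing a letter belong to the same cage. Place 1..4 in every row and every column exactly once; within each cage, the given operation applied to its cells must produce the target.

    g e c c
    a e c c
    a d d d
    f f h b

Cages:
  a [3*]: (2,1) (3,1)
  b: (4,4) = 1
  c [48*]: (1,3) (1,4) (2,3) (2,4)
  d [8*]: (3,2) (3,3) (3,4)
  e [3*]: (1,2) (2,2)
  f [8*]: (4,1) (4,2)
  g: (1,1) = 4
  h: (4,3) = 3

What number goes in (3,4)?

4

Cage g is given, so (1,1) = 4.
Column 1 already has 4, so (4,1) = 2.
2 is placed in row 4, so (4,2) = 4.
Cage h is given; hence (4,3) = 3.
Cage b is a single given cell; hence (4,4) = 1.
The 4 cells of cage c must have product 48, leaving (1,3) = 2.
Cage c has product 48; hence (1,4) = 3.
The 4 cells of cage c must have product 48, so (2,3) = 4.
The 4 cells of cage c must have product 48, leaving (2,4) = 2.
4 is placed in column 3, so (3,3) = 1.
Column 4 now contains 2; hence (3,4) = 4.
Row 1 already has 3, leaving (1,2) = 1.
Cage a's pair has product 3, leaving (2,1) = 1.
Cage e's pair has product 3, leaving (2,2) = 3.
1 is placed in row 3, which forces (3,1) = 3.
1 is placed in row 3, so (3,2) = 2.
The full grid is 4 1 2 3 / 1 3 4 2 / 3 2 1 4 / 2 4 3 1.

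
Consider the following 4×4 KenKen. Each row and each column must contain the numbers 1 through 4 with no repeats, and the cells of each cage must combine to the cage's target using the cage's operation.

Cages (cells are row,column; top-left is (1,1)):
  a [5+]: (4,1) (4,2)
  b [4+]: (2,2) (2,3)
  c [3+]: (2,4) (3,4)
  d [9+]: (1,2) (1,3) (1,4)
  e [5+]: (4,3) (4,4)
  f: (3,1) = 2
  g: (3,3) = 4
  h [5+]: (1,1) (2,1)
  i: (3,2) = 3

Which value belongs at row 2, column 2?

1

Cage f is a single given cell, which forces (3,1) = 2.
Cage i is a single given cell; hence (3,2) = 3.
Cage g is given, leaving (3,3) = 4.
2 is placed in row 3, leaving (3,4) = 1.
Column 2 now contains 3, which forces (2,2) = 1.
Cage b's pair has sum 4, leaving (2,3) = 3.
Column 4 already has 1; hence (2,4) = 2.
Cage h needs two cells with sum 5; hence (1,1) = 1.
Cage d needs sum 9, leaving (1,2) = 4.
Column 3 already has 3; hence (1,3) = 2.
Cage d needs sum 9, so (1,4) = 3.
Row 2 now contains 1, which forces (2,1) = 4.
Column 1 already has 1; hence (4,1) = 3.
Column 2 now contains 4, so (4,2) = 2.
2 is placed in column 3, leaving (4,3) = 1.
Column 4 already has 3, so (4,4) = 4.
The full grid is 1 4 2 3 / 4 1 3 2 / 2 3 4 1 / 3 2 1 4.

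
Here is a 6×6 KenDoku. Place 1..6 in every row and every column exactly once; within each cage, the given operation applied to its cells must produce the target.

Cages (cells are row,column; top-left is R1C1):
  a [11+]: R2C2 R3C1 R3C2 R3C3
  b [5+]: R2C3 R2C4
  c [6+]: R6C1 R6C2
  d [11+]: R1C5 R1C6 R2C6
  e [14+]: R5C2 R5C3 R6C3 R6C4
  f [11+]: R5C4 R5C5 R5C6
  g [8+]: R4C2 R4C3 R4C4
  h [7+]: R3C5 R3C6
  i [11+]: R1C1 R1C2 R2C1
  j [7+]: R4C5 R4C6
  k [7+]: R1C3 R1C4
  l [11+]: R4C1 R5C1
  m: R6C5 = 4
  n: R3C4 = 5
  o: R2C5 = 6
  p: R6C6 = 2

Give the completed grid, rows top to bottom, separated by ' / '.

Cage o is a single given cell; hence R2C5 = 6.
N is a freebie; hence R3C4 = 5.
Cage m is a single given cell, which forces R6C5 = 4.
Cage p is given, so R6C6 = 2.
Column 6 needs a 1, and only R1C6 is open for it.
Cage d has sum 11, which forces R1C5 = 5.
The 3 cells of cage d must have sum 11, so R2C6 = 5.
Column 5 needs a 2, and only R5C5 is open for it.
In column 6, 3 can only go at R5C6, so R5C6 = 3.
Row 5 now contains 3, so R5C4 = 6.
Cage l's pair has sum 11, leaving R4C1 = 6.
6 is placed in row 4; hence R4C6 = 4.
Row 5 now contains 6, so R5C1 = 5.
Column 1 now contains 5, which forces R6C1 = 1.
Row 6 already has 1; hence R6C2 = 5.
Row 6 now contains 5, so R6C3 = 6.
The 4 cells of cage e must have sum 14, which forces R6C4 = 3.
Cage k's pair has sum 7, leaving R1C3 = 3.
3 is placed in column 4, leaving R1C4 = 4.
Cage h needs two cells with sum 7; hence R3C5 = 1.
Column 6 now contains 4, which forces R3C6 = 6.
The 3 cells of cage g must have sum 8, which forces R4C3 = 5.
Cage j needs two cells with sum 7, so R4C5 = 3.
3 is placed in row 1; hence R1C1 = 2.
Row 1 now contains 4, leaving R1C2 = 6.
Cage i has sum 11, which forces R2C1 = 3.
Cage a has sum 11, leaving R2C2 = 2.
Cage b's pair has sum 5, which forces R2C3 = 4.
Cage b needs two cells with sum 5, leaving R2C4 = 1.
3 is placed in column 1, so R3C1 = 4.
Row 3 already has 4; hence R3C2 = 3.
Column 3 already has 4, so R3C3 = 2.
2 is placed in column 2; hence R4C2 = 1.
Column 4 already has 1, so R4C4 = 2.
1 is placed in column 2, leaving R5C2 = 4.
Column 3 already has 4; hence R5C3 = 1.

2 6 3 4 5 1 / 3 2 4 1 6 5 / 4 3 2 5 1 6 / 6 1 5 2 3 4 / 5 4 1 6 2 3 / 1 5 6 3 4 2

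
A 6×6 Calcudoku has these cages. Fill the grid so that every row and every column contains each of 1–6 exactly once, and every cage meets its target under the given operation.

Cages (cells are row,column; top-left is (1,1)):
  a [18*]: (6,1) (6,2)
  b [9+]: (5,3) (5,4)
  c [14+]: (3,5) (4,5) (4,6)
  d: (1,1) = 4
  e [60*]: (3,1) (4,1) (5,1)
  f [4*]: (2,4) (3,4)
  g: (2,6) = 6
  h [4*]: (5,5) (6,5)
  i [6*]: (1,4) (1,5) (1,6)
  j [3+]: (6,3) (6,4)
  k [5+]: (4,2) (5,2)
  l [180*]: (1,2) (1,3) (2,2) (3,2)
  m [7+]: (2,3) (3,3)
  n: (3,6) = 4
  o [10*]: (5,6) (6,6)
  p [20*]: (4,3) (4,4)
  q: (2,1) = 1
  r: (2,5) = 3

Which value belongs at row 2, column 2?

2

D is a freebie, so (1,1) = 4.
Cage q is a single given cell, so (2,1) = 1.
1 is placed in row 2, so (2,4) = 4.
Cage r is given, which forces (2,5) = 3.
Cage g is a single given cell, which forces (2,6) = 6.
Column 4 now contains 4, which forces (3,4) = 1.
Cage n is given; hence (3,6) = 4.
Column 4 now contains 4; hence (4,4) = 5.
5 is placed in row 4, which forces (4,6) = 3.
Column 4 now contains 1, which forces (6,4) = 2.
2 is placed in row 6, so (6,6) = 5.
Column 4 already has 2, leaving (1,4) = 3.
Cage c needs sum 14; hence (3,5) = 5.
5 is placed in row 4, leaving (4,3) = 4.
Cage c needs sum 14; hence (4,5) = 6.
3 is placed in column 4, leaving (5,4) = 6.
Column 6 already has 5, leaving (5,6) = 2.
2 is placed in row 6, which forces (6,3) = 1.
Row 6 now contains 1, which forces (6,5) = 4.
Cage i needs product 6, leaving (1,5) = 2.
2 is placed in column 6; hence (1,6) = 1.
Cage m's pair has sum 7, so (2,3) = 5.
The 3 cells of cage e must have product 60; hence (3,1) = 6.
Row 3 already has 6; hence (3,2) = 3.
Row 3 now contains 5; hence (3,3) = 2.
Row 4 now contains 6; hence (4,1) = 2.
Row 4 already has 2, leaving (4,2) = 1.
2 is placed in row 5, so (5,1) = 5.
3 is placed in column 2, so (5,2) = 4.
Row 5 already has 6, which forces (5,3) = 3.
Column 5 now contains 4, so (5,5) = 1.
Column 1 already has 6, leaving (6,1) = 3.
3 is placed in column 2, so (6,2) = 6.
Column 2 now contains 6, so (1,2) = 5.
Column 3 now contains 5, so (1,3) = 6.
Row 2 already has 5, which forces (2,2) = 2.
Completed grid: 4 5 6 3 2 1 / 1 2 5 4 3 6 / 6 3 2 1 5 4 / 2 1 4 5 6 3 / 5 4 3 6 1 2 / 3 6 1 2 4 5.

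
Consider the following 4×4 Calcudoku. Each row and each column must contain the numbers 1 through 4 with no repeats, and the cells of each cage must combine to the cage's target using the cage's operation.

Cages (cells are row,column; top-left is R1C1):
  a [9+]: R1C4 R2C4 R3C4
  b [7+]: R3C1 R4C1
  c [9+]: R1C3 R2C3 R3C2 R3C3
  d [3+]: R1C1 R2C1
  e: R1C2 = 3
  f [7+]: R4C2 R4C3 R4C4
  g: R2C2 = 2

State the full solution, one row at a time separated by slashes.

2 3 1 4 / 1 2 4 3 / 4 1 3 2 / 3 4 2 1

E is a freebie; hence R1C2 = 3.
G is a freebie, leaving R2C2 = 2.
2 is placed in column 2, leaving R3C2 = 1.
Column 2 now contains 1, leaving R4C2 = 4.
Cage d's pair has sum 3, so R1C1 = 2.
2 is placed in row 1, so R1C4 = 4.
2 is placed in row 2, so R2C1 = 1.
4 is placed in column 4, leaving R2C4 = 3.
The two cells of cage b must have sum 7, leaving R3C1 = 4.
4 is placed in row 3, leaving R3C3 = 3.
Column 4 already has 3; hence R3C4 = 2.
4 is placed in row 4, which forces R4C1 = 3.
2 is placed in column 4; hence R4C4 = 1.
Row 1 now contains 4, leaving R1C3 = 1.
3 is placed in row 2, which forces R2C3 = 4.
Row 4 already has 1, so R4C3 = 2.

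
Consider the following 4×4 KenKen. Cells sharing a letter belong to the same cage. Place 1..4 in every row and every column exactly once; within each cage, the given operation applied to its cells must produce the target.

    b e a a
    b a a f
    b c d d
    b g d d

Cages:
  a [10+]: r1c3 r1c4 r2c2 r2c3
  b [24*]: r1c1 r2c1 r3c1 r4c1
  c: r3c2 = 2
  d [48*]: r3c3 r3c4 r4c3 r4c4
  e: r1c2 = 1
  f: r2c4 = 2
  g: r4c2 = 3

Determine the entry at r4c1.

E is a freebie; hence r1c2 = 1.
F is a freebie, leaving r2c4 = 2.
Cage c is a single given cell, which forces r3c2 = 2.
Cage g is a single given cell, so r4c2 = 3.
Cage a needs sum 10, so r1c3 = 2.
The 4 cells of cage a must have sum 10, which forces r1c4 = 3.
Column 2 already has 3, so r2c2 = 4.
The 4 cells of cage a must have sum 10, so r2c3 = 1.
Column 4 now contains 3, which forces r3c4 = 4.
Column 3 already has 1, which forces r4c3 = 4.
4 is placed in column 4; hence r4c4 = 1.
Row 1 already has 3, leaving r1c1 = 4.
Row 2 now contains 1, so r2c1 = 3.
The 4 cells of cage b must have product 24, which forces r3c1 = 1.
Row 3 already has 4; hence r3c3 = 3.
1 is placed in row 4; hence r4c1 = 2.
Completed grid: 4 1 2 3 / 3 4 1 2 / 1 2 3 4 / 2 3 4 1.

2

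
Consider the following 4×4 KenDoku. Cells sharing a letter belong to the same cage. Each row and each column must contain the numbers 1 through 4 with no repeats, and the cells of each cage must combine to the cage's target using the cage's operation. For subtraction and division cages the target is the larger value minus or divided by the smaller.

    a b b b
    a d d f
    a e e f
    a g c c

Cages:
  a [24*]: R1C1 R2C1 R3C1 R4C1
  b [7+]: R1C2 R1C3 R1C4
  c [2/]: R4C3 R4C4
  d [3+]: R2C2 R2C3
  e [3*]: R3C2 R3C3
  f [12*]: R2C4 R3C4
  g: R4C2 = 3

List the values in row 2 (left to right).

4 2 1 3

Cage g is a single given cell, which forces R4C2 = 3.
3 is placed in column 2, which forces R3C2 = 1.
Cage e's pair has product 3, which forces R3C3 = 3.
Row 3 already has 3, which forces R3C4 = 4.
Column 2 now contains 1, so R2C2 = 2.
Cage d needs two cells with sum 3, so R2C3 = 1.
4 is placed in column 4; hence R2C4 = 3.
Row 3 now contains 4, so R3C1 = 2.
Cage a needs product 24; hence R1C1 = 3.
2 is placed in column 2, leaving R1C2 = 4.
Cage b has sum 7, which forces R1C3 = 2.
The 3 cells of cage b must have sum 7, so R1C4 = 1.
Row 2 already has 3, so R2C1 = 4.
Cage a needs product 24, leaving R4C1 = 1.
Column 3 now contains 2, so R4C3 = 4.
1 is placed in column 4, which forces R4C4 = 2.
Filled in: 3 4 2 1 / 4 2 1 3 / 2 1 3 4 / 1 3 4 2.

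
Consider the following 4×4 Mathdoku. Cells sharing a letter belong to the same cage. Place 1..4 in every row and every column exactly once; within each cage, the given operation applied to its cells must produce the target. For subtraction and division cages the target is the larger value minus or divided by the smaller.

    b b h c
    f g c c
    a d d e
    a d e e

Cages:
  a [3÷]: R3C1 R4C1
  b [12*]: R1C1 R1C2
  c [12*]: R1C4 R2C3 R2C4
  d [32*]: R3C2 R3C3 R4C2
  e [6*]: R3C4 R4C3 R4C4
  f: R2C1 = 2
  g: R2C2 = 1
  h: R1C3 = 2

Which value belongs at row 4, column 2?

4

H is a freebie; hence R1C3 = 2.
Cage f is given, which forces R2C1 = 2.
Cage g is a single given cell, so R2C2 = 1.
Cage d needs product 32, leaving R3C2 = 2.
Cage d needs product 32, leaving R3C3 = 4.
The 3 cells of cage d must have product 32, so R4C2 = 4.
The two cells of cage b must have product 12, leaving R1C1 = 4.
4 is placed in column 2, so R1C2 = 3.
The 3 cells of cage c must have product 12, leaving R1C4 = 1.
Column 3 now contains 4; hence R2C3 = 3.
Cage c needs product 12, which forces R2C4 = 4.
1 is placed in column 4, so R3C4 = 3.
Column 3 already has 3, which forces R4C3 = 1.
Cage e needs product 6, so R4C4 = 2.
Row 3 already has 3, leaving R3C1 = 1.
Row 4 now contains 1, leaving R4C1 = 3.
The full grid is 4 3 2 1 / 2 1 3 4 / 1 2 4 3 / 3 4 1 2.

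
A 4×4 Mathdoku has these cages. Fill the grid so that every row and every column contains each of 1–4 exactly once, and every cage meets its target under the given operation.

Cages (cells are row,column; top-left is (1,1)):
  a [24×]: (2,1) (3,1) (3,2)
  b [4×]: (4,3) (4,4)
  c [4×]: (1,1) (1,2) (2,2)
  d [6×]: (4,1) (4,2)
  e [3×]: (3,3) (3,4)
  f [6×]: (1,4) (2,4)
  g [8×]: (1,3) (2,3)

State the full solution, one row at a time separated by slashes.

Row 1 needs a 3, and only (1,4) is open for it.
Column 4 now contains 3; hence (2,4) = 2.
Cage e's pair has product 3, leaving (3,3) = 3.
Column 4 now contains 3; hence (3,4) = 1.
1 is placed in column 4; hence (4,4) = 4.
Cage c needs product 4, leaving (1,1) = 1.
The 3 cells of cage c must have product 4; hence (1,2) = 4.
The two cells of cage g must have product 8, which forces (1,3) = 2.
The 3 cells of cage a must have product 24, leaving (2,1) = 3.
2 is placed in row 2, so (2,2) = 1.
2 is placed in row 2; hence (2,3) = 4.
Column 2 already has 4, so (3,2) = 2.
Column 1 already has 3, so (4,1) = 2.
Column 2 already has 2, which forces (4,2) = 3.
Row 4 now contains 4, so (4,3) = 1.
Row 3 now contains 2, so (3,1) = 4.

1 4 2 3 / 3 1 4 2 / 4 2 3 1 / 2 3 1 4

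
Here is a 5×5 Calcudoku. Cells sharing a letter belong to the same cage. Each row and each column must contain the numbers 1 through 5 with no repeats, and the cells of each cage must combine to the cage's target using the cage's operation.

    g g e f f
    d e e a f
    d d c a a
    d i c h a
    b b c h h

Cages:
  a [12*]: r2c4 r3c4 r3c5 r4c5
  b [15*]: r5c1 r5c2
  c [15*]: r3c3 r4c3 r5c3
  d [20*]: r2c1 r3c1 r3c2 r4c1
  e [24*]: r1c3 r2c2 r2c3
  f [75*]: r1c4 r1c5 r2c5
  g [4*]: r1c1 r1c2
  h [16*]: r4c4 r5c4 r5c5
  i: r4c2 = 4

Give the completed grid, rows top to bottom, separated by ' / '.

4 1 2 5 3 / 2 3 4 1 5 / 1 2 5 3 4 / 5 4 3 2 1 / 3 5 1 4 2

The 3 cells of cage f must have product 75, which forces r1c4 = 5.
The 3 cells of cage f must have product 75, which forces r1c5 = 3.
Cage f has product 75; hence r2c5 = 5.
I is a freebie; hence r4c2 = 4.
4 is placed in row 4, so r4c4 = 2.
Row 4 now contains 2, leaving r4c5 = 1.
The two cells of cage g must have product 4, leaving r1c1 = 4.
Column 2 now contains 4, leaving r1c2 = 1.
Row 1 now contains 4, so r1c3 = 2.
Column 1 now contains 4, leaving r3c1 = 1.
Column 2 now contains 1, leaving r3c2 = 2.
1 is placed in row 3, so r3c4 = 3.
Cage a has product 12, so r3c5 = 4.
1 is placed in row 4; hence r4c1 = 5.
Row 4 already has 5, leaving r4c3 = 3.
Column 1 already has 5, leaving r5c1 = 3.
3 is placed in row 5; hence r5c2 = 5.
5 is placed in row 5, leaving r5c3 = 1.
Cage h needs product 16, which forces r5c4 = 4.
Cage h needs product 16, leaving r5c5 = 2.
1 is placed in column 1, leaving r2c1 = 2.
Column 2 already has 2; hence r2c2 = 3.
3 is placed in column 3; hence r2c3 = 4.
Column 4 now contains 3, so r2c4 = 1.
Row 3 now contains 3; hence r3c3 = 5.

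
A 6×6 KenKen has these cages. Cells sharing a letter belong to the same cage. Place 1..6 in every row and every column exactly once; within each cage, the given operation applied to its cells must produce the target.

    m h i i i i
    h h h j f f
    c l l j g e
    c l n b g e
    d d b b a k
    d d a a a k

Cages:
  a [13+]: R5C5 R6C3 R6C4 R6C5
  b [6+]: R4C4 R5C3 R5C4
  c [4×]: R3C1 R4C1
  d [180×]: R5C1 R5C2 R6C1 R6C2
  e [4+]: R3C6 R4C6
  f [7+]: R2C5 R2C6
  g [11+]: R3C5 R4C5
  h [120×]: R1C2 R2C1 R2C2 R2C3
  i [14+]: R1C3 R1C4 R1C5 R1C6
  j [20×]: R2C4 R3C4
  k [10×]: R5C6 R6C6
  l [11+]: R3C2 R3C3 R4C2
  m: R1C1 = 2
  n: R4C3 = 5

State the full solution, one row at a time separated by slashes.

M is a freebie, leaving R1C1 = 2.
Cage n is a single given cell, so R4C3 = 5.
5 is placed in row 4, so R4C5 = 6.
Column 5 already has 6; hence R3C5 = 5.
Cage j needs two cells with product 20, which forces R2C4 = 5.
Row 3 now contains 5, leaving R3C4 = 4.
The 4 cells of cage h must have product 120, leaving R1C2 = 5.
4 is placed in row 3, leaving R3C1 = 1.
Row 3 now contains 1; hence R3C6 = 3.
Cage c's pair has product 4; hence R4C1 = 4.
3 is placed in column 6, leaving R4C6 = 1.
The 3 cells of cage l must have sum 11, so R4C2 = 3.
Row 4 now contains 3; hence R4C4 = 2.
Row 5 needs a 4, and only R5C5 is open for it.
The only place for 4 in row 6 is R6C3.
Cage i has sum 14, so R1C6 = 4.
The 4 cells of cage h must have product 120, leaving R2C2 = 4.
Column 6 already has 4, so R2C6 = 6.
Cage a needs sum 13, which forces R6C4 = 3.
Cage a needs sum 13, which forces R6C5 = 2.
Row 6 already has 2; hence R6C6 = 5.
Row 2 now contains 6; hence R2C1 = 3.
The 4 cells of cage h must have product 120, so R2C3 = 2.
The two cells of cage f must have sum 7, leaving R2C5 = 1.
2 is placed in column 3, so R3C3 = 6.
The 4 cells of cage d must have product 180, which forces R5C1 = 5.
Cage d needs product 180, which forces R5C2 = 6.
Cage b has sum 6, so R5C3 = 3.
Column 4 already has 3, which forces R5C4 = 1.
Column 6 already has 5; hence R5C6 = 2.
Row 6 now contains 5, leaving R6C1 = 6.
Cage d has product 180; hence R6C2 = 1.
Column 3 already has 3, leaving R1C3 = 1.
Column 4 already has 1, so R1C4 = 6.
Column 5 already has 1, leaving R1C5 = 3.
Row 3 now contains 6, so R3C2 = 2.

2 5 1 6 3 4 / 3 4 2 5 1 6 / 1 2 6 4 5 3 / 4 3 5 2 6 1 / 5 6 3 1 4 2 / 6 1 4 3 2 5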